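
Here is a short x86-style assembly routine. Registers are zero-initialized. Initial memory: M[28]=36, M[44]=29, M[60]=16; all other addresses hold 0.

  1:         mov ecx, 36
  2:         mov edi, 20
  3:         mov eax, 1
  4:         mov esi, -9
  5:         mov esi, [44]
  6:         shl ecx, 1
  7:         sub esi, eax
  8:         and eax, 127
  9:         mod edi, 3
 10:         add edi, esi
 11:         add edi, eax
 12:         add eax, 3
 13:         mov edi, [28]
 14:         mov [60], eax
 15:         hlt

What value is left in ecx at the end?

after mov ecx, 36: ecx=36
after mov edi, 20: edi=20
after mov eax, 1: eax=1
after mov esi, -9: esi=-9
after mov esi, [44]: esi=M[44]=29
after shl ecx, 1: ecx=36<<1=72
after sub esi, eax: esi=29-1=28
after and eax, 127: eax=1&127=1
after mod edi, 3: edi=20%3=2
after add edi, esi: edi=2+28=30
after add edi, eax: edi=30+1=31
after add eax, 3: eax=1+3=4
after mov edi, [28]: edi=M[28]=36
mov [60], eax → M[60]=4
halt.

72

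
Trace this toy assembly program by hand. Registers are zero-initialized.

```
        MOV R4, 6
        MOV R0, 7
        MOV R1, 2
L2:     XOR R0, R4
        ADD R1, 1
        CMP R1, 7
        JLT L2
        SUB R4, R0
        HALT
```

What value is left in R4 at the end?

MOV R4, 6 → R4=6
MOV R0, 7 → R0=7
MOV R1, 2 → R1=2
XOR R0, R4 → R0=7^6=1
ADD R1, 1 → R1=2+1=3
CMP R1, 7  (cmp 3,7)
JLT L2: taken
XOR R0, R4 → R0=1^6=7
ADD R1, 1 → R1=3+1=4
CMP R1, 7  (cmp 4,7)
JLT L2: taken
XOR R0, R4 → R0=7^6=1
ADD R1, 1 → R1=4+1=5
CMP R1, 7  (cmp 5,7)
JLT L2: taken
XOR R0, R4 → R0=1^6=7
ADD R1, 1 → R1=5+1=6
CMP R1, 7  (cmp 6,7)
JLT L2: taken
XOR R0, R4 → R0=7^6=1
ADD R1, 1 → R1=6+1=7
CMP R1, 7  (cmp 7,7)
JLT L2: not taken
SUB R4, R0 → R4=6-1=5
halt.

5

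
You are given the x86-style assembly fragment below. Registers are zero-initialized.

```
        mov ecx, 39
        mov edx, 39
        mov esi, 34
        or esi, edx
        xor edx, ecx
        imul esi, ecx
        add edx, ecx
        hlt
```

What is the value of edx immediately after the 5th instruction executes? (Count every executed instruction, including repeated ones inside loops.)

mov ecx, 39 → ecx=39
mov edx, 39 → edx=39
mov esi, 34 → esi=34
or esi, edx → esi=34|39=39
xor edx, ecx → edx=39^39=0
After step 5: edx = 0.

0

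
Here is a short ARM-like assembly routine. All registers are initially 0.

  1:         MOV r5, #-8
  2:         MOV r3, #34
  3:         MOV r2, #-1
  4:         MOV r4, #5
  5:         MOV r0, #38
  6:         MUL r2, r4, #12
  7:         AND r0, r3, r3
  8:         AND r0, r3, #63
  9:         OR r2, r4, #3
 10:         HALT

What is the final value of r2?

r5=-8
r3=34
r2=-1
r4=5
r0=38
r2=5*12=60
r0=34&34=34
r0=34&63=34
r2=5|3=7
halt.

7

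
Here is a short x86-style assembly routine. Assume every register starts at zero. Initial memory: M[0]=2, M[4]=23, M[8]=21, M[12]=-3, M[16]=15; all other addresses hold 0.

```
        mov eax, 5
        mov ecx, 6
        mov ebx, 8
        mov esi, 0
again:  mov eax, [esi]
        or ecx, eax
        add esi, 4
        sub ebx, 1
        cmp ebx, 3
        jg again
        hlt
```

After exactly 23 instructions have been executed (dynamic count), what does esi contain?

12

eax=5
ecx=6
ebx=8
esi=0
eax=M[0]=2
ecx=6|2=6
esi=0+4=4
ebx=8-1=7
cmp ebx, 3  (cmp 7,3)
jg again: taken
eax=M[4]=23
ecx=6|23=23
esi=4+4=8
ebx=7-1=6
cmp ebx, 3  (cmp 6,3)
jg again: taken
eax=M[8]=21
ecx=23|21=23
esi=8+4=12
ebx=6-1=5
cmp ebx, 3  (cmp 5,3)
jg again: taken
eax=M[12]=-3
After step 23: esi = 12.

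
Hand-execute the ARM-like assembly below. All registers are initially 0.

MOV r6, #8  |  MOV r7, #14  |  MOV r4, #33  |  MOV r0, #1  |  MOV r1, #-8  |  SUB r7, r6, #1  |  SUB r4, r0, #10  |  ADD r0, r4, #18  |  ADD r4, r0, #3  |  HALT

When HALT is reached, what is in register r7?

7

r6=8
r7=14
r4=33
r0=1
r1=-8
r7=8-1=7
r4=1-10=-9
r0=(-9)+18=9
r4=9+3=12
halt.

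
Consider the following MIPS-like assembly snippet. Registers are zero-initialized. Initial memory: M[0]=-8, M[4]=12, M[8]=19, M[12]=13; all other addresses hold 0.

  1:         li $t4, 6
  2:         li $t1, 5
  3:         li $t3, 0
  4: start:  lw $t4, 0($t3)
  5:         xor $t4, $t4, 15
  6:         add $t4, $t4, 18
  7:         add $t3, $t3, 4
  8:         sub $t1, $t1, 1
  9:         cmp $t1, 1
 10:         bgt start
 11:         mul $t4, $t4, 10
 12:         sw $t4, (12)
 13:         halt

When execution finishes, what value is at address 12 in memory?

200

after li $t4, 6: $t4=6
after li $t1, 5: $t1=5
after li $t3, 0: $t3=0
after lw $t4, 0($t3): $t4=M[0]=-8
after xor $t4, $t4, 15: $t4=(-8)^15=-9
after add $t4, $t4, 18: $t4=(-9)+18=9
after add $t3, $t3, 4: $t3=0+4=4
after sub $t1, $t1, 1: $t1=5-1=4
cmp $t1, 1  (cmp 4,1)
bgt start: taken
after lw $t4, 0($t3): $t4=M[4]=12
after xor $t4, $t4, 15: $t4=12^15=3
after add $t4, $t4, 18: $t4=3+18=21
after add $t3, $t3, 4: $t3=4+4=8
after sub $t1, $t1, 1: $t1=4-1=3
cmp $t1, 1  (cmp 3,1)
bgt start: taken
after lw $t4, 0($t3): $t4=M[8]=19
after xor $t4, $t4, 15: $t4=19^15=28
after add $t4, $t4, 18: $t4=28+18=46
after add $t3, $t3, 4: $t3=8+4=12
after sub $t1, $t1, 1: $t1=3-1=2
cmp $t1, 1  (cmp 2,1)
bgt start: taken
after lw $t4, 0($t3): $t4=M[12]=13
after xor $t4, $t4, 15: $t4=13^15=2
after add $t4, $t4, 18: $t4=2+18=20
after add $t3, $t3, 4: $t3=12+4=16
after sub $t1, $t1, 1: $t1=2-1=1
cmp $t1, 1  (cmp 1,1)
bgt start: not taken
after mul $t4, $t4, 10: $t4=20*10=200
sw $t4, (12) → M[12]=200
halt.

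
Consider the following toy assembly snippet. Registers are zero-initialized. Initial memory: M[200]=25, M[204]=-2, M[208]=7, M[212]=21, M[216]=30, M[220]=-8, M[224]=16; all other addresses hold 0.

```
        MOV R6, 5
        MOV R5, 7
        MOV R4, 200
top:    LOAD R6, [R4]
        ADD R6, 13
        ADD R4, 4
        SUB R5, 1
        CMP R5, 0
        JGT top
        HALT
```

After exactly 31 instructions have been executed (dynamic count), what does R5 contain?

2

R6=5
R5=7
R4=200
R6=M[200]=25
R6=25+13=38
R4=200+4=204
R5=7-1=6
CMP R5, 0  (cmp 6,0)
JGT top: taken
R6=M[204]=-2
R6=(-2)+13=11
R4=204+4=208
R5=6-1=5
CMP R5, 0  (cmp 5,0)
JGT top: taken
R6=M[208]=7
R6=7+13=20
R4=208+4=212
R5=5-1=4
CMP R5, 0  (cmp 4,0)
JGT top: taken
R6=M[212]=21
R6=21+13=34
R4=212+4=216
R5=4-1=3
CMP R5, 0  (cmp 3,0)
JGT top: taken
R6=M[216]=30
R6=30+13=43
R4=216+4=220
R5=3-1=2
After step 31: R5 = 2.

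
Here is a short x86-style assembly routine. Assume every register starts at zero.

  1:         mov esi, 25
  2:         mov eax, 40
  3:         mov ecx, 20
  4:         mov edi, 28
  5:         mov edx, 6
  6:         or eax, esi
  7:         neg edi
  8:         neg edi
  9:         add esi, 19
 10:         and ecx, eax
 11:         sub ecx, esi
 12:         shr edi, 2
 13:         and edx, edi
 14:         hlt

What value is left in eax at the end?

57

esi=25
eax=40
ecx=20
edi=28
edx=6
eax=40|25=57
edi=-(28)=-28
edi=-(-28)=28
esi=25+19=44
ecx=20&57=16
ecx=16-44=-28
edi=28>>2=7
edx=6&7=6
halt.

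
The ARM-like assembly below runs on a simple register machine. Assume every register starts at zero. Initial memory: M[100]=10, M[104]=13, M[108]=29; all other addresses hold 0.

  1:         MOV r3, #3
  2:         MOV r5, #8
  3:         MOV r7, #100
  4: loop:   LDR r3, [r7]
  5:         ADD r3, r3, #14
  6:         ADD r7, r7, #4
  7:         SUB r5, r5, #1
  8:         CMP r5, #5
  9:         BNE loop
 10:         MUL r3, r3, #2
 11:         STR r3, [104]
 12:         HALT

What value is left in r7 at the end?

after MOV r3, #3: r3=3
after MOV r5, #8: r5=8
after MOV r7, #100: r7=100
after LDR r3, [r7]: r3=M[100]=10
after ADD r3, r3, #14: r3=10+14=24
after ADD r7, r7, #4: r7=100+4=104
after SUB r5, r5, #1: r5=8-1=7
CMP r5, #5  (cmp 7,5)
BNE loop: taken
after LDR r3, [r7]: r3=M[104]=13
after ADD r3, r3, #14: r3=13+14=27
after ADD r7, r7, #4: r7=104+4=108
after SUB r5, r5, #1: r5=7-1=6
CMP r5, #5  (cmp 6,5)
BNE loop: taken
after LDR r3, [r7]: r3=M[108]=29
after ADD r3, r3, #14: r3=29+14=43
after ADD r7, r7, #4: r7=108+4=112
after SUB r5, r5, #1: r5=6-1=5
CMP r5, #5  (cmp 5,5)
BNE loop: not taken
after MUL r3, r3, #2: r3=43*2=86
STR r3, [104] → M[104]=86
halt.

112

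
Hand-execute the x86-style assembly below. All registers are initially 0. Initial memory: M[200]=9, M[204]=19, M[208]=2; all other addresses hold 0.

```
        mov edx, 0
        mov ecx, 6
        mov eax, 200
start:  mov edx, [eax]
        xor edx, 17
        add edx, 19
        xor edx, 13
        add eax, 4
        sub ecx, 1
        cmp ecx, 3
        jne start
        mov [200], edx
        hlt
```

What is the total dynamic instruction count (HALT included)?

edx=0
ecx=6
eax=200
edx=M[200]=9
edx=9^17=24
edx=24+19=43
edx=43^13=38
eax=200+4=204
ecx=6-1=5
cmp ecx, 3  (cmp 5,3)
jne start: taken
edx=M[204]=19
edx=19^17=2
edx=2+19=21
edx=21^13=24
eax=204+4=208
ecx=5-1=4
cmp ecx, 3  (cmp 4,3)
jne start: taken
edx=M[208]=2
edx=2^17=19
edx=19+19=38
edx=38^13=43
eax=208+4=212
ecx=4-1=3
cmp ecx, 3  (cmp 3,3)
jne start: not taken
mov [200], edx → M[200]=43
halt.
Total executed instructions: 29.

29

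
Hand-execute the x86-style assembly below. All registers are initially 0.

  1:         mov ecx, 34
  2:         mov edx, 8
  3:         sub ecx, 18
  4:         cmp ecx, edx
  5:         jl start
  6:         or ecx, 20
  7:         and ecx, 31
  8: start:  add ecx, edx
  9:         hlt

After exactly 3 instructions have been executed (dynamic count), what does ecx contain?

16

mov ecx, 34 → ecx=34
mov edx, 8 → edx=8
sub ecx, 18 → ecx=34-18=16
After step 3: ecx = 16.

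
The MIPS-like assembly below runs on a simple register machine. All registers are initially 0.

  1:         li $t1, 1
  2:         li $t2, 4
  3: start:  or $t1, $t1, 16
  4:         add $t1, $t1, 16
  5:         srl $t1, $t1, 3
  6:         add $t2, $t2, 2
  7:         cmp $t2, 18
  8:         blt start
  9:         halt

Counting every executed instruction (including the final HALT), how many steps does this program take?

after li $t1, 1: $t1=1
after li $t2, 4: $t2=4
after or $t1, $t1, 16: $t1=1|16=17
after add $t1, $t1, 16: $t1=17+16=33
after srl $t1, $t1, 3: $t1=33>>3=4
after add $t2, $t2, 2: $t2=4+2=6
cmp $t2, 18  (cmp 6,18)
blt start: taken
after or $t1, $t1, 16: $t1=4|16=20
after add $t1, $t1, 16: $t1=20+16=36
after srl $t1, $t1, 3: $t1=36>>3=4
after add $t2, $t2, 2: $t2=6+2=8
cmp $t2, 18  (cmp 8,18)
blt start: taken
after or $t1, $t1, 16: $t1=4|16=20
after add $t1, $t1, 16: $t1=20+16=36
after srl $t1, $t1, 3: $t1=36>>3=4
after add $t2, $t2, 2: $t2=8+2=10
cmp $t2, 18  (cmp 10,18)
blt start: taken
after or $t1, $t1, 16: $t1=4|16=20
after add $t1, $t1, 16: $t1=20+16=36
after srl $t1, $t1, 3: $t1=36>>3=4
after add $t2, $t2, 2: $t2=10+2=12
cmp $t2, 18  (cmp 12,18)
blt start: taken
after or $t1, $t1, 16: $t1=4|16=20
after add $t1, $t1, 16: $t1=20+16=36
after srl $t1, $t1, 3: $t1=36>>3=4
after add $t2, $t2, 2: $t2=12+2=14
cmp $t2, 18  (cmp 14,18)
blt start: taken
after or $t1, $t1, 16: $t1=4|16=20
after add $t1, $t1, 16: $t1=20+16=36
after srl $t1, $t1, 3: $t1=36>>3=4
after add $t2, $t2, 2: $t2=14+2=16
cmp $t2, 18  (cmp 16,18)
blt start: taken
after or $t1, $t1, 16: $t1=4|16=20
after add $t1, $t1, 16: $t1=20+16=36
after srl $t1, $t1, 3: $t1=36>>3=4
after add $t2, $t2, 2: $t2=16+2=18
cmp $t2, 18  (cmp 18,18)
blt start: not taken
halt.
Total executed instructions: 45.

45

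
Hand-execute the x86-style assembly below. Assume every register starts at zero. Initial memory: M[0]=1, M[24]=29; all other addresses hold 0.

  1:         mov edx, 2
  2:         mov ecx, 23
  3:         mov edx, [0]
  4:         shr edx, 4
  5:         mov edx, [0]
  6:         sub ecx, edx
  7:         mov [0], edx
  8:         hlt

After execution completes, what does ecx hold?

edx=2
ecx=23
edx=M[0]=1
edx=1>>4=0
edx=M[0]=1
ecx=23-1=22
mov [0], edx → M[0]=1
halt.

22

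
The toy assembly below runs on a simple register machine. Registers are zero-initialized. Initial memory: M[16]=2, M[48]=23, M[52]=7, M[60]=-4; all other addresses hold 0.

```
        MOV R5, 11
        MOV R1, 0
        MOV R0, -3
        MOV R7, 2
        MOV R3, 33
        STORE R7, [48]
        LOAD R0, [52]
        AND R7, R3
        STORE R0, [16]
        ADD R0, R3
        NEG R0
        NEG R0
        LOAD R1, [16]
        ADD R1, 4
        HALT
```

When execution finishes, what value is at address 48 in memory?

after MOV R5, 11: R5=11
after MOV R1, 0: R1=0
after MOV R0, -3: R0=-3
after MOV R7, 2: R7=2
after MOV R3, 33: R3=33
STORE R7, [48] → M[48]=2
after LOAD R0, [52]: R0=M[52]=7
after AND R7, R3: R7=2&33=0
STORE R0, [16] → M[16]=7
after ADD R0, R3: R0=7+33=40
after NEG R0: R0=-(40)=-40
after NEG R0: R0=-(-40)=40
after LOAD R1, [16]: R1=M[16]=7
after ADD R1, 4: R1=7+4=11
halt.

2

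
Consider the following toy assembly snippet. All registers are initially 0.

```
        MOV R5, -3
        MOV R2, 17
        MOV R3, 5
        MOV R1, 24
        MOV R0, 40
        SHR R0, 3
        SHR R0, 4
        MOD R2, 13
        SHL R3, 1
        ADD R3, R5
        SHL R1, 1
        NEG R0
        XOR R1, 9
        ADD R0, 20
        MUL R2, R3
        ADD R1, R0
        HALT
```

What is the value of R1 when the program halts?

R5=-3
R2=17
R3=5
R1=24
R0=40
R0=40>>3=5
R0=5>>4=0
R2=17%13=4
R3=5<<1=10
R3=10+(-3)=7
R1=24<<1=48
R0=-(0)=0
R1=48^9=57
R0=0+20=20
R2=4*7=28
R1=57+20=77
halt.

77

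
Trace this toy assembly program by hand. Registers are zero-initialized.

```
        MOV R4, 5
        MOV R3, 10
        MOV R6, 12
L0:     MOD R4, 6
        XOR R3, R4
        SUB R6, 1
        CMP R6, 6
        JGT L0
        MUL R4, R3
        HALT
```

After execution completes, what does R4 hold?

R4=5
R3=10
R6=12
R4=5%6=5
R3=10^5=15
R6=12-1=11
CMP R6, 6  (cmp 11,6)
JGT L0: taken
R4=5%6=5
R3=15^5=10
R6=11-1=10
CMP R6, 6  (cmp 10,6)
JGT L0: taken
R4=5%6=5
R3=10^5=15
R6=10-1=9
CMP R6, 6  (cmp 9,6)
JGT L0: taken
R4=5%6=5
R3=15^5=10
R6=9-1=8
CMP R6, 6  (cmp 8,6)
JGT L0: taken
R4=5%6=5
R3=10^5=15
R6=8-1=7
CMP R6, 6  (cmp 7,6)
JGT L0: taken
R4=5%6=5
R3=15^5=10
R6=7-1=6
CMP R6, 6  (cmp 6,6)
JGT L0: not taken
R4=5*10=50
halt.

50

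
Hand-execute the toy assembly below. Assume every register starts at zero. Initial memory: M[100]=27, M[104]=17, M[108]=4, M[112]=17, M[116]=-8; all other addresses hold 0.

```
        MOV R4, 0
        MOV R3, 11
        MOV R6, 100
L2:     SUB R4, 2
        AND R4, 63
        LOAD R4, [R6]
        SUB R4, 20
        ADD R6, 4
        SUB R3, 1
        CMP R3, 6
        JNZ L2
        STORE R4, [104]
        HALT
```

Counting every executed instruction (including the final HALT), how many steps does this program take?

45

after MOV R4, 0: R4=0
after MOV R3, 11: R3=11
after MOV R6, 100: R6=100
after SUB R4, 2: R4=0-2=-2
after AND R4, 63: R4=(-2)&63=62
after LOAD R4, [R6]: R4=M[100]=27
after SUB R4, 20: R4=27-20=7
after ADD R6, 4: R6=100+4=104
after SUB R3, 1: R3=11-1=10
CMP R3, 6  (cmp 10,6)
JNZ L2: taken
after SUB R4, 2: R4=7-2=5
after AND R4, 63: R4=5&63=5
after LOAD R4, [R6]: R4=M[104]=17
after SUB R4, 20: R4=17-20=-3
after ADD R6, 4: R6=104+4=108
after SUB R3, 1: R3=10-1=9
CMP R3, 6  (cmp 9,6)
JNZ L2: taken
after SUB R4, 2: R4=(-3)-2=-5
after AND R4, 63: R4=(-5)&63=59
after LOAD R4, [R6]: R4=M[108]=4
after SUB R4, 20: R4=4-20=-16
after ADD R6, 4: R6=108+4=112
after SUB R3, 1: R3=9-1=8
CMP R3, 6  (cmp 8,6)
JNZ L2: taken
after SUB R4, 2: R4=(-16)-2=-18
after AND R4, 63: R4=(-18)&63=46
after LOAD R4, [R6]: R4=M[112]=17
after SUB R4, 20: R4=17-20=-3
after ADD R6, 4: R6=112+4=116
after SUB R3, 1: R3=8-1=7
CMP R3, 6  (cmp 7,6)
JNZ L2: taken
after SUB R4, 2: R4=(-3)-2=-5
after AND R4, 63: R4=(-5)&63=59
after LOAD R4, [R6]: R4=M[116]=-8
after SUB R4, 20: R4=(-8)-20=-28
after ADD R6, 4: R6=116+4=120
after SUB R3, 1: R3=7-1=6
CMP R3, 6  (cmp 6,6)
JNZ L2: not taken
STORE R4, [104] → M[104]=-28
halt.
Total executed instructions: 45.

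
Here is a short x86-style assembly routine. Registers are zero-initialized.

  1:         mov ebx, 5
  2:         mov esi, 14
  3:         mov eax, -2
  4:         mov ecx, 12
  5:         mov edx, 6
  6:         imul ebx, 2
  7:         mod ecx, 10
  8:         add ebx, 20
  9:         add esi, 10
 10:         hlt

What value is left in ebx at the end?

30

mov ebx, 5 → ebx=5
mov esi, 14 → esi=14
mov eax, -2 → eax=-2
mov ecx, 12 → ecx=12
mov edx, 6 → edx=6
imul ebx, 2 → ebx=5*2=10
mod ecx, 10 → ecx=12%10=2
add ebx, 20 → ebx=10+20=30
add esi, 10 → esi=14+10=24
halt.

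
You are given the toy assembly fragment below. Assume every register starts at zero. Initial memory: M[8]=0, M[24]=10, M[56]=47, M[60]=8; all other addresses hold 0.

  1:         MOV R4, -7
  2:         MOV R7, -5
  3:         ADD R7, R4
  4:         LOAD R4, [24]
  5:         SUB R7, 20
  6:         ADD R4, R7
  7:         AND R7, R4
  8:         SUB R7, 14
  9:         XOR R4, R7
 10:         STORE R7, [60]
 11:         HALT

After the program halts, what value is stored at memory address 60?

MOV R4, -7 → R4=-7
MOV R7, -5 → R7=-5
ADD R7, R4 → R7=(-5)+(-7)=-12
LOAD R4, [24] → R4=M[24]=10
SUB R7, 20 → R7=(-12)-20=-32
ADD R4, R7 → R4=10+(-32)=-22
AND R7, R4 → R7=(-32)&(-22)=-32
SUB R7, 14 → R7=(-32)-14=-46
XOR R4, R7 → R4=(-22)^(-46)=56
STORE R7, [60] → M[60]=-46
halt.

-46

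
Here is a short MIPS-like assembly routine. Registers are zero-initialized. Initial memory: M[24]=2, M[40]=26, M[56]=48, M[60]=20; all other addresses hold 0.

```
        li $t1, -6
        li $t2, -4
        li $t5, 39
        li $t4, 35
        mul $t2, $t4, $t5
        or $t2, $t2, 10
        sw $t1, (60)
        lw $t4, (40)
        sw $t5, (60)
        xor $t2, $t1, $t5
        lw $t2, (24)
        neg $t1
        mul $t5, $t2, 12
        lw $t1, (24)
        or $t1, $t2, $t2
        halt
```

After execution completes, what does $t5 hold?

after li $t1, -6: $t1=-6
after li $t2, -4: $t2=-4
after li $t5, 39: $t5=39
after li $t4, 35: $t4=35
after mul $t2, $t4, $t5: $t2=35*39=1365
after or $t2, $t2, 10: $t2=1365|10=1375
sw $t1, (60) → M[60]=-6
after lw $t4, (40): $t4=M[40]=26
sw $t5, (60) → M[60]=39
after xor $t2, $t1, $t5: $t2=(-6)^39=-35
after lw $t2, (24): $t2=M[24]=2
after neg $t1: $t1=-(-6)=6
after mul $t5, $t2, 12: $t5=2*12=24
after lw $t1, (24): $t1=M[24]=2
after or $t1, $t2, $t2: $t1=2|2=2
halt.

24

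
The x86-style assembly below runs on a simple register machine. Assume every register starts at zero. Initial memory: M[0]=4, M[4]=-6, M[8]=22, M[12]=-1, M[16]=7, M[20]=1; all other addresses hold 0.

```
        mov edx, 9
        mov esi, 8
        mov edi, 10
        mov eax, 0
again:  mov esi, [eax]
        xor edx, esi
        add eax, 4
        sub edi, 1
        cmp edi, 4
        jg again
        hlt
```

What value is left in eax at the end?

edx=9
esi=8
edi=10
eax=0
esi=M[0]=4
edx=9^4=13
eax=0+4=4
edi=10-1=9
cmp edi, 4  (cmp 9,4)
jg again: taken
esi=M[4]=-6
edx=13^(-6)=-9
eax=4+4=8
edi=9-1=8
cmp edi, 4  (cmp 8,4)
jg again: taken
esi=M[8]=22
edx=(-9)^22=-31
eax=8+4=12
edi=8-1=7
cmp edi, 4  (cmp 7,4)
jg again: taken
esi=M[12]=-1
edx=(-31)^(-1)=30
eax=12+4=16
edi=7-1=6
cmp edi, 4  (cmp 6,4)
jg again: taken
esi=M[16]=7
edx=30^7=25
eax=16+4=20
edi=6-1=5
cmp edi, 4  (cmp 5,4)
jg again: taken
esi=M[20]=1
edx=25^1=24
eax=20+4=24
edi=5-1=4
cmp edi, 4  (cmp 4,4)
jg again: not taken
halt.

24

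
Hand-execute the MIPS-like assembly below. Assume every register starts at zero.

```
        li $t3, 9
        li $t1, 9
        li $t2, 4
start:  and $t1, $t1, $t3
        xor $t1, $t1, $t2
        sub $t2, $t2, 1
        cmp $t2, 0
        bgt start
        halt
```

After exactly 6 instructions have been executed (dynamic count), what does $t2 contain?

$t3=9
$t1=9
$t2=4
$t1=9&9=9
$t1=9^4=13
$t2=4-1=3
After step 6: $t2 = 3.

3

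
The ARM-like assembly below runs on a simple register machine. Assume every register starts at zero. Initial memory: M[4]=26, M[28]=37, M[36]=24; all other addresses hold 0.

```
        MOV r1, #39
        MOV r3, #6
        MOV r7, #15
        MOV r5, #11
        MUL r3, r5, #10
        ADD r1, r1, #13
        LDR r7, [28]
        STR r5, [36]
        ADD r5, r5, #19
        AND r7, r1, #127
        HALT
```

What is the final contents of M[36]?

r1=39
r3=6
r7=15
r5=11
r3=11*10=110
r1=39+13=52
r7=M[28]=37
STR r5, [36] → M[36]=11
r5=11+19=30
r7=52&127=52
halt.

11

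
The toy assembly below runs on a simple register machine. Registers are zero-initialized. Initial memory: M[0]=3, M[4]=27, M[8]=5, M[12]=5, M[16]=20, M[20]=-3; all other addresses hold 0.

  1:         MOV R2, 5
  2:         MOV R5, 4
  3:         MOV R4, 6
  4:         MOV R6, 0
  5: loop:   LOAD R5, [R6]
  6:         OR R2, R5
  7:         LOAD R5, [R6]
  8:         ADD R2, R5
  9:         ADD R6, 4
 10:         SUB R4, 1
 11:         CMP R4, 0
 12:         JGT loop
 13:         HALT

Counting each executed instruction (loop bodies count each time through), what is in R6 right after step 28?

12

R2=5
R5=4
R4=6
R6=0
R5=M[0]=3
R2=5|3=7
R5=M[0]=3
R2=7+3=10
R6=0+4=4
R4=6-1=5
CMP R4, 0  (cmp 5,0)
JGT loop: taken
R5=M[4]=27
R2=10|27=27
R5=M[4]=27
R2=27+27=54
R6=4+4=8
R4=5-1=4
CMP R4, 0  (cmp 4,0)
JGT loop: taken
R5=M[8]=5
R2=54|5=55
R5=M[8]=5
R2=55+5=60
R6=8+4=12
R4=4-1=3
CMP R4, 0  (cmp 3,0)
JGT loop: taken
After step 28: R6 = 12.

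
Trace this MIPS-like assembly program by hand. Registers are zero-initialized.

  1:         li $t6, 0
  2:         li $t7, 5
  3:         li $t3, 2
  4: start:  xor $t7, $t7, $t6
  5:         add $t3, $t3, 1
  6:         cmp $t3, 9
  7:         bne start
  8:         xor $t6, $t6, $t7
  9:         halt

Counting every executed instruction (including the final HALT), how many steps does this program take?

33

after li $t6, 0: $t6=0
after li $t7, 5: $t7=5
after li $t3, 2: $t3=2
after xor $t7, $t7, $t6: $t7=5^0=5
after add $t3, $t3, 1: $t3=2+1=3
cmp $t3, 9  (cmp 3,9)
bne start: taken
after xor $t7, $t7, $t6: $t7=5^0=5
after add $t3, $t3, 1: $t3=3+1=4
cmp $t3, 9  (cmp 4,9)
bne start: taken
after xor $t7, $t7, $t6: $t7=5^0=5
after add $t3, $t3, 1: $t3=4+1=5
cmp $t3, 9  (cmp 5,9)
bne start: taken
after xor $t7, $t7, $t6: $t7=5^0=5
after add $t3, $t3, 1: $t3=5+1=6
cmp $t3, 9  (cmp 6,9)
bne start: taken
after xor $t7, $t7, $t6: $t7=5^0=5
after add $t3, $t3, 1: $t3=6+1=7
cmp $t3, 9  (cmp 7,9)
bne start: taken
after xor $t7, $t7, $t6: $t7=5^0=5
after add $t3, $t3, 1: $t3=7+1=8
cmp $t3, 9  (cmp 8,9)
bne start: taken
after xor $t7, $t7, $t6: $t7=5^0=5
after add $t3, $t3, 1: $t3=8+1=9
cmp $t3, 9  (cmp 9,9)
bne start: not taken
after xor $t6, $t6, $t7: $t6=0^5=5
halt.
Total executed instructions: 33.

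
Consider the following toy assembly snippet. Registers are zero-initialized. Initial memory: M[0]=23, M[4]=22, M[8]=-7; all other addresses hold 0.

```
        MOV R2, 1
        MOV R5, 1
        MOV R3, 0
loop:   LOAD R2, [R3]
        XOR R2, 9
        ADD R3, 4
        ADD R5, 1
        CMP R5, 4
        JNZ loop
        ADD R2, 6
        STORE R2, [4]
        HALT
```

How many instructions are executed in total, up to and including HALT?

24

R2=1
R5=1
R3=0
R2=M[0]=23
R2=23^9=30
R3=0+4=4
R5=1+1=2
CMP R5, 4  (cmp 2,4)
JNZ loop: taken
R2=M[4]=22
R2=22^9=31
R3=4+4=8
R5=2+1=3
CMP R5, 4  (cmp 3,4)
JNZ loop: taken
R2=M[8]=-7
R2=(-7)^9=-16
R3=8+4=12
R5=3+1=4
CMP R5, 4  (cmp 4,4)
JNZ loop: not taken
R2=(-16)+6=-10
STORE R2, [4] → M[4]=-10
halt.
Total executed instructions: 24.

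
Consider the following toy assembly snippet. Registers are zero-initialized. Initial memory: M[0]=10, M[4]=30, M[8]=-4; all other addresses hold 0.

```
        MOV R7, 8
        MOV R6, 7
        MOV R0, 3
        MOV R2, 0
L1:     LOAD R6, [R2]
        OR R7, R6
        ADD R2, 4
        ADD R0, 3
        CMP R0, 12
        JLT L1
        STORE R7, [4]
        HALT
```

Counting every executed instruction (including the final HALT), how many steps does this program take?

24

after MOV R7, 8: R7=8
after MOV R6, 7: R6=7
after MOV R0, 3: R0=3
after MOV R2, 0: R2=0
after LOAD R6, [R2]: R6=M[0]=10
after OR R7, R6: R7=8|10=10
after ADD R2, 4: R2=0+4=4
after ADD R0, 3: R0=3+3=6
CMP R0, 12  (cmp 6,12)
JLT L1: taken
after LOAD R6, [R2]: R6=M[4]=30
after OR R7, R6: R7=10|30=30
after ADD R2, 4: R2=4+4=8
after ADD R0, 3: R0=6+3=9
CMP R0, 12  (cmp 9,12)
JLT L1: taken
after LOAD R6, [R2]: R6=M[8]=-4
after OR R7, R6: R7=30|(-4)=-2
after ADD R2, 4: R2=8+4=12
after ADD R0, 3: R0=9+3=12
CMP R0, 12  (cmp 12,12)
JLT L1: not taken
STORE R7, [4] → M[4]=-2
halt.
Total executed instructions: 24.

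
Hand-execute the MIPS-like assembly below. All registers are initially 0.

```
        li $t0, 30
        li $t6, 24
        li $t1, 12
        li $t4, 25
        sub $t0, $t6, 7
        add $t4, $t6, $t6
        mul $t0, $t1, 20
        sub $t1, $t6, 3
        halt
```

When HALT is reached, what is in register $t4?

$t0=30
$t6=24
$t1=12
$t4=25
$t0=24-7=17
$t4=24+24=48
$t0=12*20=240
$t1=24-3=21
halt.

48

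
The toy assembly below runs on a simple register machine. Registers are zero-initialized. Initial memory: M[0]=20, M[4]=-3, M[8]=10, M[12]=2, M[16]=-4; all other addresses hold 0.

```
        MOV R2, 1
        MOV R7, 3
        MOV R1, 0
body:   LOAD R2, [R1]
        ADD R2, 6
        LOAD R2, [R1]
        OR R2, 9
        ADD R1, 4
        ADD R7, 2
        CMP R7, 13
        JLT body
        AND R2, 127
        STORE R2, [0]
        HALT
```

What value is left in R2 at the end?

125

R2=1
R7=3
R1=0
R2=M[0]=20
R2=20+6=26
R2=M[0]=20
R2=20|9=29
R1=0+4=4
R7=3+2=5
CMP R7, 13  (cmp 5,13)
JLT body: taken
R2=M[4]=-3
R2=(-3)+6=3
R2=M[4]=-3
R2=(-3)|9=-3
R1=4+4=8
R7=5+2=7
CMP R7, 13  (cmp 7,13)
JLT body: taken
R2=M[8]=10
R2=10+6=16
R2=M[8]=10
R2=10|9=11
R1=8+4=12
R7=7+2=9
CMP R7, 13  (cmp 9,13)
JLT body: taken
R2=M[12]=2
R2=2+6=8
R2=M[12]=2
R2=2|9=11
R1=12+4=16
R7=9+2=11
CMP R7, 13  (cmp 11,13)
JLT body: taken
R2=M[16]=-4
R2=(-4)+6=2
R2=M[16]=-4
R2=(-4)|9=-3
R1=16+4=20
R7=11+2=13
CMP R7, 13  (cmp 13,13)
JLT body: not taken
R2=(-3)&127=125
STORE R2, [0] → M[0]=125
halt.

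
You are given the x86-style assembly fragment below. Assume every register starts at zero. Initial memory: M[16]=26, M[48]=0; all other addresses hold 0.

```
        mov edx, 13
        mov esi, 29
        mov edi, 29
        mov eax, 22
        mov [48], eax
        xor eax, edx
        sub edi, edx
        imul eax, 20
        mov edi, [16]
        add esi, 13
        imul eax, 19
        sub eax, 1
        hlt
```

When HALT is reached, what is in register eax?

after mov edx, 13: edx=13
after mov esi, 29: esi=29
after mov edi, 29: edi=29
after mov eax, 22: eax=22
mov [48], eax → M[48]=22
after xor eax, edx: eax=22^13=27
after sub edi, edx: edi=29-13=16
after imul eax, 20: eax=27*20=540
after mov edi, [16]: edi=M[16]=26
after add esi, 13: esi=29+13=42
after imul eax, 19: eax=540*19=10260
after sub eax, 1: eax=10260-1=10259
halt.

10259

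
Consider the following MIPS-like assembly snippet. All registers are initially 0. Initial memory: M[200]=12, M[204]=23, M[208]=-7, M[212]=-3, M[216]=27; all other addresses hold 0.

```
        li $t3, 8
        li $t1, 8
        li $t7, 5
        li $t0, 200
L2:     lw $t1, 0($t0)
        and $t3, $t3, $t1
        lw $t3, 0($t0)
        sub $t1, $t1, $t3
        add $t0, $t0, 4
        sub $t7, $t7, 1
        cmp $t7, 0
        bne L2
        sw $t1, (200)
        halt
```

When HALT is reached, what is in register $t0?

220

after li $t3, 8: $t3=8
after li $t1, 8: $t1=8
after li $t7, 5: $t7=5
after li $t0, 200: $t0=200
after lw $t1, 0($t0): $t1=M[200]=12
after and $t3, $t3, $t1: $t3=8&12=8
after lw $t3, 0($t0): $t3=M[200]=12
after sub $t1, $t1, $t3: $t1=12-12=0
after add $t0, $t0, 4: $t0=200+4=204
after sub $t7, $t7, 1: $t7=5-1=4
cmp $t7, 0  (cmp 4,0)
bne L2: taken
after lw $t1, 0($t0): $t1=M[204]=23
after and $t3, $t3, $t1: $t3=12&23=4
after lw $t3, 0($t0): $t3=M[204]=23
after sub $t1, $t1, $t3: $t1=23-23=0
after add $t0, $t0, 4: $t0=204+4=208
after sub $t7, $t7, 1: $t7=4-1=3
cmp $t7, 0  (cmp 3,0)
bne L2: taken
after lw $t1, 0($t0): $t1=M[208]=-7
after and $t3, $t3, $t1: $t3=23&(-7)=17
after lw $t3, 0($t0): $t3=M[208]=-7
after sub $t1, $t1, $t3: $t1=(-7)-(-7)=0
after add $t0, $t0, 4: $t0=208+4=212
after sub $t7, $t7, 1: $t7=3-1=2
cmp $t7, 0  (cmp 2,0)
bne L2: taken
after lw $t1, 0($t0): $t1=M[212]=-3
after and $t3, $t3, $t1: $t3=(-7)&(-3)=-7
after lw $t3, 0($t0): $t3=M[212]=-3
after sub $t1, $t1, $t3: $t1=(-3)-(-3)=0
after add $t0, $t0, 4: $t0=212+4=216
after sub $t7, $t7, 1: $t7=2-1=1
cmp $t7, 0  (cmp 1,0)
bne L2: taken
after lw $t1, 0($t0): $t1=M[216]=27
after and $t3, $t3, $t1: $t3=(-3)&27=25
after lw $t3, 0($t0): $t3=M[216]=27
after sub $t1, $t1, $t3: $t1=27-27=0
after add $t0, $t0, 4: $t0=216+4=220
after sub $t7, $t7, 1: $t7=1-1=0
cmp $t7, 0  (cmp 0,0)
bne L2: not taken
sw $t1, (200) → M[200]=0
halt.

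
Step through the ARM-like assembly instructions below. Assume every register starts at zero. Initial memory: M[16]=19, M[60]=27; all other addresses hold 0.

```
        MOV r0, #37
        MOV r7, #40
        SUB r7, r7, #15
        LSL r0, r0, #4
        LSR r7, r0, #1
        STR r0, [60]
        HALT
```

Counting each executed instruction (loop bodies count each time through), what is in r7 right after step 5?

296

MOV r0, #37 → r0=37
MOV r7, #40 → r7=40
SUB r7, r7, #15 → r7=40-15=25
LSL r0, r0, #4 → r0=37<<4=592
LSR r7, r0, #1 → r7=592>>1=296
After step 5: r7 = 296.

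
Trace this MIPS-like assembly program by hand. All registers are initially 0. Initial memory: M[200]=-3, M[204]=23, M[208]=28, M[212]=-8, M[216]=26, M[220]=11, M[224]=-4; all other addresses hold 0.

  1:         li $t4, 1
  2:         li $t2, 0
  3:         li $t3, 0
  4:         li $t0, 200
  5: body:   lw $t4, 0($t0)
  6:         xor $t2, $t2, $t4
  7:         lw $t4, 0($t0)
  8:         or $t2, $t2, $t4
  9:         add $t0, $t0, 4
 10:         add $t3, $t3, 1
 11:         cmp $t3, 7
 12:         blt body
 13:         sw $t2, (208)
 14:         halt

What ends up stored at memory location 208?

-1

li $t4, 1 → $t4=1
li $t2, 0 → $t2=0
li $t3, 0 → $t3=0
li $t0, 200 → $t0=200
lw $t4, 0($t0) → $t4=M[200]=-3
xor $t2, $t2, $t4 → $t2=0^(-3)=-3
lw $t4, 0($t0) → $t4=M[200]=-3
or $t2, $t2, $t4 → $t2=(-3)|(-3)=-3
add $t0, $t0, 4 → $t0=200+4=204
add $t3, $t3, 1 → $t3=0+1=1
cmp $t3, 7  (cmp 1,7)
blt body: taken
lw $t4, 0($t0) → $t4=M[204]=23
xor $t2, $t2, $t4 → $t2=(-3)^23=-22
lw $t4, 0($t0) → $t4=M[204]=23
or $t2, $t2, $t4 → $t2=(-22)|23=-1
add $t0, $t0, 4 → $t0=204+4=208
add $t3, $t3, 1 → $t3=1+1=2
cmp $t3, 7  (cmp 2,7)
blt body: taken
lw $t4, 0($t0) → $t4=M[208]=28
xor $t2, $t2, $t4 → $t2=(-1)^28=-29
lw $t4, 0($t0) → $t4=M[208]=28
or $t2, $t2, $t4 → $t2=(-29)|28=-1
add $t0, $t0, 4 → $t0=208+4=212
add $t3, $t3, 1 → $t3=2+1=3
cmp $t3, 7  (cmp 3,7)
blt body: taken
lw $t4, 0($t0) → $t4=M[212]=-8
xor $t2, $t2, $t4 → $t2=(-1)^(-8)=7
lw $t4, 0($t0) → $t4=M[212]=-8
or $t2, $t2, $t4 → $t2=7|(-8)=-1
add $t0, $t0, 4 → $t0=212+4=216
add $t3, $t3, 1 → $t3=3+1=4
cmp $t3, 7  (cmp 4,7)
blt body: taken
lw $t4, 0($t0) → $t4=M[216]=26
xor $t2, $t2, $t4 → $t2=(-1)^26=-27
lw $t4, 0($t0) → $t4=M[216]=26
or $t2, $t2, $t4 → $t2=(-27)|26=-1
add $t0, $t0, 4 → $t0=216+4=220
add $t3, $t3, 1 → $t3=4+1=5
cmp $t3, 7  (cmp 5,7)
blt body: taken
lw $t4, 0($t0) → $t4=M[220]=11
xor $t2, $t2, $t4 → $t2=(-1)^11=-12
lw $t4, 0($t0) → $t4=M[220]=11
or $t2, $t2, $t4 → $t2=(-12)|11=-1
add $t0, $t0, 4 → $t0=220+4=224
add $t3, $t3, 1 → $t3=5+1=6
cmp $t3, 7  (cmp 6,7)
blt body: taken
lw $t4, 0($t0) → $t4=M[224]=-4
xor $t2, $t2, $t4 → $t2=(-1)^(-4)=3
lw $t4, 0($t0) → $t4=M[224]=-4
or $t2, $t2, $t4 → $t2=3|(-4)=-1
add $t0, $t0, 4 → $t0=224+4=228
add $t3, $t3, 1 → $t3=6+1=7
cmp $t3, 7  (cmp 7,7)
blt body: not taken
sw $t2, (208) → M[208]=-1
halt.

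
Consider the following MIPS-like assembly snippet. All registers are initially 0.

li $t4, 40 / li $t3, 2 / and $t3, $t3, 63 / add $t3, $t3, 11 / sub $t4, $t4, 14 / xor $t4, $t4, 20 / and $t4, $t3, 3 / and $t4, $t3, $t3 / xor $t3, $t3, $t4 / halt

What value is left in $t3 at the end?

after li $t4, 40: $t4=40
after li $t3, 2: $t3=2
after and $t3, $t3, 63: $t3=2&63=2
after add $t3, $t3, 11: $t3=2+11=13
after sub $t4, $t4, 14: $t4=40-14=26
after xor $t4, $t4, 20: $t4=26^20=14
after and $t4, $t3, 3: $t4=13&3=1
after and $t4, $t3, $t3: $t4=13&13=13
after xor $t3, $t3, $t4: $t3=13^13=0
halt.

0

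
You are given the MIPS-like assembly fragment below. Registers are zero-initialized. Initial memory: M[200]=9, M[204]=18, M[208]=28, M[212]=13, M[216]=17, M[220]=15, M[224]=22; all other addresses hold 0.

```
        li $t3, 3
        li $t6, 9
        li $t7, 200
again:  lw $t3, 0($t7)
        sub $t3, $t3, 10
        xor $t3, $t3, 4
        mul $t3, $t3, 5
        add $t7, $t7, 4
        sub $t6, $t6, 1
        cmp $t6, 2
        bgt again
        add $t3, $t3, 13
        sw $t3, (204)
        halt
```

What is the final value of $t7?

228

$t3=3
$t6=9
$t7=200
$t3=M[200]=9
$t3=9-10=-1
$t3=(-1)^4=-5
$t3=(-5)*5=-25
$t7=200+4=204
$t6=9-1=8
cmp $t6, 2  (cmp 8,2)
bgt again: taken
$t3=M[204]=18
$t3=18-10=8
$t3=8^4=12
$t3=12*5=60
$t7=204+4=208
$t6=8-1=7
cmp $t6, 2  (cmp 7,2)
bgt again: taken
$t3=M[208]=28
$t3=28-10=18
$t3=18^4=22
$t3=22*5=110
$t7=208+4=212
$t6=7-1=6
cmp $t6, 2  (cmp 6,2)
bgt again: taken
$t3=M[212]=13
$t3=13-10=3
$t3=3^4=7
$t3=7*5=35
$t7=212+4=216
$t6=6-1=5
cmp $t6, 2  (cmp 5,2)
bgt again: taken
$t3=M[216]=17
$t3=17-10=7
$t3=7^4=3
$t3=3*5=15
$t7=216+4=220
$t6=5-1=4
cmp $t6, 2  (cmp 4,2)
bgt again: taken
$t3=M[220]=15
$t3=15-10=5
$t3=5^4=1
$t3=1*5=5
$t7=220+4=224
$t6=4-1=3
cmp $t6, 2  (cmp 3,2)
bgt again: taken
$t3=M[224]=22
$t3=22-10=12
$t3=12^4=8
$t3=8*5=40
$t7=224+4=228
$t6=3-1=2
cmp $t6, 2  (cmp 2,2)
bgt again: not taken
$t3=40+13=53
sw $t3, (204) → M[204]=53
halt.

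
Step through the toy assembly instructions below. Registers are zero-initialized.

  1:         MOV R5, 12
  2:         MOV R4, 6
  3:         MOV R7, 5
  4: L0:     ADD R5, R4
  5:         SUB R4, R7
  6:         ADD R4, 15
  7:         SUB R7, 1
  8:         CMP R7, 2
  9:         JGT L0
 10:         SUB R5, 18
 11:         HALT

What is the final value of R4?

MOV R5, 12 → R5=12
MOV R4, 6 → R4=6
MOV R7, 5 → R7=5
ADD R5, R4 → R5=12+6=18
SUB R4, R7 → R4=6-5=1
ADD R4, 15 → R4=1+15=16
SUB R7, 1 → R7=5-1=4
CMP R7, 2  (cmp 4,2)
JGT L0: taken
ADD R5, R4 → R5=18+16=34
SUB R4, R7 → R4=16-4=12
ADD R4, 15 → R4=12+15=27
SUB R7, 1 → R7=4-1=3
CMP R7, 2  (cmp 3,2)
JGT L0: taken
ADD R5, R4 → R5=34+27=61
SUB R4, R7 → R4=27-3=24
ADD R4, 15 → R4=24+15=39
SUB R7, 1 → R7=3-1=2
CMP R7, 2  (cmp 2,2)
JGT L0: not taken
SUB R5, 18 → R5=61-18=43
halt.

39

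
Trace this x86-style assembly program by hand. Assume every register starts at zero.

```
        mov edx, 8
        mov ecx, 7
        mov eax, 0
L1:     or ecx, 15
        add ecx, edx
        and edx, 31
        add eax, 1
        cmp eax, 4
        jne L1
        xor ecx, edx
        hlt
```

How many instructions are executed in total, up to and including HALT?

29

after mov edx, 8: edx=8
after mov ecx, 7: ecx=7
after mov eax, 0: eax=0
after or ecx, 15: ecx=7|15=15
after add ecx, edx: ecx=15+8=23
after and edx, 31: edx=8&31=8
after add eax, 1: eax=0+1=1
cmp eax, 4  (cmp 1,4)
jne L1: taken
after or ecx, 15: ecx=23|15=31
after add ecx, edx: ecx=31+8=39
after and edx, 31: edx=8&31=8
after add eax, 1: eax=1+1=2
cmp eax, 4  (cmp 2,4)
jne L1: taken
after or ecx, 15: ecx=39|15=47
after add ecx, edx: ecx=47+8=55
after and edx, 31: edx=8&31=8
after add eax, 1: eax=2+1=3
cmp eax, 4  (cmp 3,4)
jne L1: taken
after or ecx, 15: ecx=55|15=63
after add ecx, edx: ecx=63+8=71
after and edx, 31: edx=8&31=8
after add eax, 1: eax=3+1=4
cmp eax, 4  (cmp 4,4)
jne L1: not taken
after xor ecx, edx: ecx=71^8=79
halt.
Total executed instructions: 29.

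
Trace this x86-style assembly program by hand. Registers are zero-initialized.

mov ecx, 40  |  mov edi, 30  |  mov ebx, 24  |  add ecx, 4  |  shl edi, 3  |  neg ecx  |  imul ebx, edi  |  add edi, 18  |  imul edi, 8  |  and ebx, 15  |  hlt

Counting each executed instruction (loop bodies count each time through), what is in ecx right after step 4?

after mov ecx, 40: ecx=40
after mov edi, 30: edi=30
after mov ebx, 24: ebx=24
after add ecx, 4: ecx=40+4=44
After step 4: ecx = 44.

44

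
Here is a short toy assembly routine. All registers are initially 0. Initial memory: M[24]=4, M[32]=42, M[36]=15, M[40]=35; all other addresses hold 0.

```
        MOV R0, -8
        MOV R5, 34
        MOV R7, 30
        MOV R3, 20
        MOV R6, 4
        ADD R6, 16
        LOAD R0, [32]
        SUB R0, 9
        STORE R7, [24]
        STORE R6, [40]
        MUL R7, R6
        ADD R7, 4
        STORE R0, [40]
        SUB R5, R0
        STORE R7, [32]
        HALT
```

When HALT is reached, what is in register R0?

MOV R0, -8 → R0=-8
MOV R5, 34 → R5=34
MOV R7, 30 → R7=30
MOV R3, 20 → R3=20
MOV R6, 4 → R6=4
ADD R6, 16 → R6=4+16=20
LOAD R0, [32] → R0=M[32]=42
SUB R0, 9 → R0=42-9=33
STORE R7, [24] → M[24]=30
STORE R6, [40] → M[40]=20
MUL R7, R6 → R7=30*20=600
ADD R7, 4 → R7=600+4=604
STORE R0, [40] → M[40]=33
SUB R5, R0 → R5=34-33=1
STORE R7, [32] → M[32]=604
halt.

33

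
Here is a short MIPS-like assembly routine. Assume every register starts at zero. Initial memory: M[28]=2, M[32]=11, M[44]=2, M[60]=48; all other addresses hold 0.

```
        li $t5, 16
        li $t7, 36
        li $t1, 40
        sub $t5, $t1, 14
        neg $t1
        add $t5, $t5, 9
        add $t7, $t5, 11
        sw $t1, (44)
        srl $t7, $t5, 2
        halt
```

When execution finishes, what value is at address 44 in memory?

li $t5, 16 → $t5=16
li $t7, 36 → $t7=36
li $t1, 40 → $t1=40
sub $t5, $t1, 14 → $t5=40-14=26
neg $t1 → $t1=-(40)=-40
add $t5, $t5, 9 → $t5=26+9=35
add $t7, $t5, 11 → $t7=35+11=46
sw $t1, (44) → M[44]=-40
srl $t7, $t5, 2 → $t7=35>>2=8
halt.

-40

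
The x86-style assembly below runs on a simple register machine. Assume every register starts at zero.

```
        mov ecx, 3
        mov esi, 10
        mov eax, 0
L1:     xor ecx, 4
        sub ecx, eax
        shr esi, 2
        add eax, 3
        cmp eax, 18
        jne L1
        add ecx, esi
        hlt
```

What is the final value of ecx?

-34

after mov ecx, 3: ecx=3
after mov esi, 10: esi=10
after mov eax, 0: eax=0
after xor ecx, 4: ecx=3^4=7
after sub ecx, eax: ecx=7-0=7
after shr esi, 2: esi=10>>2=2
after add eax, 3: eax=0+3=3
cmp eax, 18  (cmp 3,18)
jne L1: taken
after xor ecx, 4: ecx=7^4=3
after sub ecx, eax: ecx=3-3=0
after shr esi, 2: esi=2>>2=0
after add eax, 3: eax=3+3=6
cmp eax, 18  (cmp 6,18)
jne L1: taken
after xor ecx, 4: ecx=0^4=4
after sub ecx, eax: ecx=4-6=-2
after shr esi, 2: esi=0>>2=0
after add eax, 3: eax=6+3=9
cmp eax, 18  (cmp 9,18)
jne L1: taken
after xor ecx, 4: ecx=(-2)^4=-6
after sub ecx, eax: ecx=(-6)-9=-15
after shr esi, 2: esi=0>>2=0
after add eax, 3: eax=9+3=12
cmp eax, 18  (cmp 12,18)
jne L1: taken
after xor ecx, 4: ecx=(-15)^4=-11
after sub ecx, eax: ecx=(-11)-12=-23
after shr esi, 2: esi=0>>2=0
after add eax, 3: eax=12+3=15
cmp eax, 18  (cmp 15,18)
jne L1: taken
after xor ecx, 4: ecx=(-23)^4=-19
after sub ecx, eax: ecx=(-19)-15=-34
after shr esi, 2: esi=0>>2=0
after add eax, 3: eax=15+3=18
cmp eax, 18  (cmp 18,18)
jne L1: not taken
after add ecx, esi: ecx=(-34)+0=-34
halt.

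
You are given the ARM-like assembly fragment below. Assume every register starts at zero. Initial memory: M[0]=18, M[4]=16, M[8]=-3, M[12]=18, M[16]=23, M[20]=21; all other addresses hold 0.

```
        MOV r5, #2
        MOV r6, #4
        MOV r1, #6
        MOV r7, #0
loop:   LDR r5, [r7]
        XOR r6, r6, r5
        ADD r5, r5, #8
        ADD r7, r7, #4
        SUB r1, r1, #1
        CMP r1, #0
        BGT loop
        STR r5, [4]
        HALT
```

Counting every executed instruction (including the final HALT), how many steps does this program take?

48

after MOV r5, #2: r5=2
after MOV r6, #4: r6=4
after MOV r1, #6: r1=6
after MOV r7, #0: r7=0
after LDR r5, [r7]: r5=M[0]=18
after XOR r6, r6, r5: r6=4^18=22
after ADD r5, r5, #8: r5=18+8=26
after ADD r7, r7, #4: r7=0+4=4
after SUB r1, r1, #1: r1=6-1=5
CMP r1, #0  (cmp 5,0)
BGT loop: taken
after LDR r5, [r7]: r5=M[4]=16
after XOR r6, r6, r5: r6=22^16=6
after ADD r5, r5, #8: r5=16+8=24
after ADD r7, r7, #4: r7=4+4=8
after SUB r1, r1, #1: r1=5-1=4
CMP r1, #0  (cmp 4,0)
BGT loop: taken
after LDR r5, [r7]: r5=M[8]=-3
after XOR r6, r6, r5: r6=6^(-3)=-5
after ADD r5, r5, #8: r5=(-3)+8=5
after ADD r7, r7, #4: r7=8+4=12
after SUB r1, r1, #1: r1=4-1=3
CMP r1, #0  (cmp 3,0)
BGT loop: taken
after LDR r5, [r7]: r5=M[12]=18
after XOR r6, r6, r5: r6=(-5)^18=-23
after ADD r5, r5, #8: r5=18+8=26
after ADD r7, r7, #4: r7=12+4=16
after SUB r1, r1, #1: r1=3-1=2
CMP r1, #0  (cmp 2,0)
BGT loop: taken
after LDR r5, [r7]: r5=M[16]=23
after XOR r6, r6, r5: r6=(-23)^23=-2
after ADD r5, r5, #8: r5=23+8=31
after ADD r7, r7, #4: r7=16+4=20
after SUB r1, r1, #1: r1=2-1=1
CMP r1, #0  (cmp 1,0)
BGT loop: taken
after LDR r5, [r7]: r5=M[20]=21
after XOR r6, r6, r5: r6=(-2)^21=-21
after ADD r5, r5, #8: r5=21+8=29
after ADD r7, r7, #4: r7=20+4=24
after SUB r1, r1, #1: r1=1-1=0
CMP r1, #0  (cmp 0,0)
BGT loop: not taken
STR r5, [4] → M[4]=29
halt.
Total executed instructions: 48.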